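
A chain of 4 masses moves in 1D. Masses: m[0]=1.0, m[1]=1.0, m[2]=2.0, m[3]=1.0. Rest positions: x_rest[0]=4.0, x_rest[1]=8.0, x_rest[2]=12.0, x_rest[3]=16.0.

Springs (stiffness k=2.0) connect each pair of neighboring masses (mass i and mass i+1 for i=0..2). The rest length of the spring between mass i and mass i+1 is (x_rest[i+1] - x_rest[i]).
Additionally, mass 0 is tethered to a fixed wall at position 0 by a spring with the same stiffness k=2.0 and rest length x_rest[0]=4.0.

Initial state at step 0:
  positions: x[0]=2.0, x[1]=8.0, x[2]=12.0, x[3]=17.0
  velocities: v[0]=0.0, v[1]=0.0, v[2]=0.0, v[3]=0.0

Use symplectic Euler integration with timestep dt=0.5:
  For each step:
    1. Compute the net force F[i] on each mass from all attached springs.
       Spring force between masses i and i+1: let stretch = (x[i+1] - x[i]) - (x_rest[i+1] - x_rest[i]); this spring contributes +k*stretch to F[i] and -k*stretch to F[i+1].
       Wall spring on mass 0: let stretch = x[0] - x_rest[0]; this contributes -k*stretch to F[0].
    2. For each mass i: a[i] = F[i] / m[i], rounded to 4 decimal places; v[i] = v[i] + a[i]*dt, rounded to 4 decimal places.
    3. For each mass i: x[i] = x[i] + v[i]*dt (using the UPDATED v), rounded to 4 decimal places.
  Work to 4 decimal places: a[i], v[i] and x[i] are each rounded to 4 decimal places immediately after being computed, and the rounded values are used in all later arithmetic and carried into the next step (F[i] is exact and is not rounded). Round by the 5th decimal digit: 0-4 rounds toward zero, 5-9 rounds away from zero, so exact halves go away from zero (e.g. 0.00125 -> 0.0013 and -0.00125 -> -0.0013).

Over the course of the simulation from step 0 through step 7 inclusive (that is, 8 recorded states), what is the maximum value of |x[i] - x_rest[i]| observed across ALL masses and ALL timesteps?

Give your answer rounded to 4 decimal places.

Answer: 2.3438

Derivation:
Step 0: x=[2.0000 8.0000 12.0000 17.0000] v=[0.0000 0.0000 0.0000 0.0000]
Step 1: x=[4.0000 7.0000 12.2500 16.5000] v=[4.0000 -2.0000 0.5000 -1.0000]
Step 2: x=[5.5000 7.1250 12.2500 15.8750] v=[3.0000 0.2500 0.0000 -1.2500]
Step 3: x=[5.0625 9.0000 11.8750 15.4375] v=[-0.8750 3.7500 -0.7500 -0.8750]
Step 4: x=[4.0625 10.3438 11.6719 15.2188] v=[-2.0000 2.6875 -0.4063 -0.4375]
Step 5: x=[4.1719 9.2110 12.0235 15.2266] v=[0.2188 -2.2657 0.7031 0.0156]
Step 6: x=[4.7149 6.9649 12.4727 15.6329] v=[1.0860 -4.4923 0.8984 0.8125]
Step 7: x=[4.0255 6.3477 12.3350 16.4591] v=[-1.3789 -1.2345 -0.2754 1.6523]
Max displacement = 2.3438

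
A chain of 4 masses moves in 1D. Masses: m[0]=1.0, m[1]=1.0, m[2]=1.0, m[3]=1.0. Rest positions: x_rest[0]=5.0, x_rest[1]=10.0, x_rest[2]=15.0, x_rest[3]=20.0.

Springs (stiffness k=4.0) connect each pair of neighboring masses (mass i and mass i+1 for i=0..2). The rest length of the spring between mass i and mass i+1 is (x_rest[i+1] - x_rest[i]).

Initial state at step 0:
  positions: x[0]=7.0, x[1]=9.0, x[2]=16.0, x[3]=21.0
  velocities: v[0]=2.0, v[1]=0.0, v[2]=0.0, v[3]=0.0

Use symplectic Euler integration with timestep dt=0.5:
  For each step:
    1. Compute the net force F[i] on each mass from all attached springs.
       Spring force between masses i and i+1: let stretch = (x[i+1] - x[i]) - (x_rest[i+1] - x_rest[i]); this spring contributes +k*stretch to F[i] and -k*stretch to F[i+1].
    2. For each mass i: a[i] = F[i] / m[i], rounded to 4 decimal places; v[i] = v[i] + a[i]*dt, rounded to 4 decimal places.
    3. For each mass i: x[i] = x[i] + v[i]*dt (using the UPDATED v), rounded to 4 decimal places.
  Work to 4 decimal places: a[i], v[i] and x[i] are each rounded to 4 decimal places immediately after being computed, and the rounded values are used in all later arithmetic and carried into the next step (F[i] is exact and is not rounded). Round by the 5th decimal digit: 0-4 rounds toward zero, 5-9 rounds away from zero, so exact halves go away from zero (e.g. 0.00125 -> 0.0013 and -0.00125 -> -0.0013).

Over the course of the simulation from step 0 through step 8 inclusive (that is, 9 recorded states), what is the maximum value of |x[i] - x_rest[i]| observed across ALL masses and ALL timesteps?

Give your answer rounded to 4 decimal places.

Step 0: x=[7.0000 9.0000 16.0000 21.0000] v=[2.0000 0.0000 0.0000 0.0000]
Step 1: x=[5.0000 14.0000 14.0000 21.0000] v=[-4.0000 10.0000 -4.0000 0.0000]
Step 2: x=[7.0000 10.0000 19.0000 19.0000] v=[4.0000 -8.0000 10.0000 -4.0000]
Step 3: x=[7.0000 12.0000 15.0000 22.0000] v=[0.0000 4.0000 -8.0000 6.0000]
Step 4: x=[7.0000 12.0000 15.0000 23.0000] v=[0.0000 0.0000 0.0000 2.0000]
Step 5: x=[7.0000 10.0000 20.0000 21.0000] v=[0.0000 -4.0000 10.0000 -4.0000]
Step 6: x=[5.0000 15.0000 16.0000 23.0000] v=[-4.0000 10.0000 -8.0000 4.0000]
Step 7: x=[8.0000 11.0000 18.0000 23.0000] v=[6.0000 -8.0000 4.0000 0.0000]
Step 8: x=[9.0000 11.0000 18.0000 23.0000] v=[2.0000 0.0000 0.0000 0.0000]
Max displacement = 5.0000

Answer: 5.0000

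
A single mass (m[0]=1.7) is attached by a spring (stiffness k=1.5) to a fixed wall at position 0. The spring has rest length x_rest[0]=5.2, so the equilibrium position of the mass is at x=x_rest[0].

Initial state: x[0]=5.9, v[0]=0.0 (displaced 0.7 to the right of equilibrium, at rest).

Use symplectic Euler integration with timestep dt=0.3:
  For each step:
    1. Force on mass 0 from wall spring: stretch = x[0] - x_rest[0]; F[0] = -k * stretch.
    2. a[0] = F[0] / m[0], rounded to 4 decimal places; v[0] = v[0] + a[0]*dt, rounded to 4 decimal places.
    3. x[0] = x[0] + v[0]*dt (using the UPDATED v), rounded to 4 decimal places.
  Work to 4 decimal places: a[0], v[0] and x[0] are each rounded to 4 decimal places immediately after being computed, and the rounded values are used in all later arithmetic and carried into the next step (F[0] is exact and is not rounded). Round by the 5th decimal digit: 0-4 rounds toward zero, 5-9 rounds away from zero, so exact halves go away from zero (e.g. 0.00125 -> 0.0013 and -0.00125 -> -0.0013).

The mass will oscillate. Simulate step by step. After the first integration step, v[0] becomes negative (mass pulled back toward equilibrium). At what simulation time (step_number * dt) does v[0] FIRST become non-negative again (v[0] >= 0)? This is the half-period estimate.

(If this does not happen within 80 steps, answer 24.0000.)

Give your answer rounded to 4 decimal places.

Step 0: x=[5.9000] v=[0.0000]
Step 1: x=[5.8444] v=[-0.1853]
Step 2: x=[5.7376] v=[-0.3559]
Step 3: x=[5.5881] v=[-0.4982]
Step 4: x=[5.4078] v=[-0.6009]
Step 5: x=[5.2110] v=[-0.6559]
Step 6: x=[5.0134] v=[-0.6588]
Step 7: x=[4.8306] v=[-0.6094]
Step 8: x=[4.6771] v=[-0.5116]
Step 9: x=[4.5651] v=[-0.3732]
Step 10: x=[4.5036] v=[-0.2051]
Step 11: x=[4.4974] v=[-0.0208]
Step 12: x=[4.5470] v=[0.1652]
First v>=0 after going negative at step 12, time=3.6000

Answer: 3.6000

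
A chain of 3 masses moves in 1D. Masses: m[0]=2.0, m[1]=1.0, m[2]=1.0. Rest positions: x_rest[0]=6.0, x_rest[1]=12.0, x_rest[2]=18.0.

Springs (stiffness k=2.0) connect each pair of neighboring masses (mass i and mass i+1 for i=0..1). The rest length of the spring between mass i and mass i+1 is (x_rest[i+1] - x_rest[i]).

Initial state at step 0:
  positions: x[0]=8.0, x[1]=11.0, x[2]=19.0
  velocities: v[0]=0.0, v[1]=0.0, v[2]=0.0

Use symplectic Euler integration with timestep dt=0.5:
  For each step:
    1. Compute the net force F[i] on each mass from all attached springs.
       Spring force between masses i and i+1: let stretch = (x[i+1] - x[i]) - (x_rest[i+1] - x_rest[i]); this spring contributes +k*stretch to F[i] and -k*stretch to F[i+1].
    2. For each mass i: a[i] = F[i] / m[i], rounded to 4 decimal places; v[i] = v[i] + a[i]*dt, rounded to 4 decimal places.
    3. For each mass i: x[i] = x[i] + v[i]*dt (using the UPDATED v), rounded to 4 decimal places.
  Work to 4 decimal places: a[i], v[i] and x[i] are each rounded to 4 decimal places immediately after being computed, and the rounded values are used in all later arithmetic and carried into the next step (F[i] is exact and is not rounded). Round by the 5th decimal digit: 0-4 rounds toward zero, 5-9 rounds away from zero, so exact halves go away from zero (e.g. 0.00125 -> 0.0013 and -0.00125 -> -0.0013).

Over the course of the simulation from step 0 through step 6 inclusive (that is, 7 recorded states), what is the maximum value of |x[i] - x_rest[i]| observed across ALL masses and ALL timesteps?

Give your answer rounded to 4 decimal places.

Step 0: x=[8.0000 11.0000 19.0000] v=[0.0000 0.0000 0.0000]
Step 1: x=[7.2500 13.5000 18.0000] v=[-1.5000 5.0000 -2.0000]
Step 2: x=[6.5625 15.1250 17.7500] v=[-1.3750 3.2500 -0.5000]
Step 3: x=[6.5156 13.7813 19.1875] v=[-0.0938 -2.6875 2.8750]
Step 4: x=[6.7852 11.5078 20.9219] v=[0.5391 -4.5470 3.4688]
Step 5: x=[6.7354 11.5801 20.9493] v=[-0.0996 0.1445 0.0547]
Step 6: x=[6.3968 13.9146 19.2921] v=[-0.6773 4.6690 -3.3145]
Max displacement = 3.1250

Answer: 3.1250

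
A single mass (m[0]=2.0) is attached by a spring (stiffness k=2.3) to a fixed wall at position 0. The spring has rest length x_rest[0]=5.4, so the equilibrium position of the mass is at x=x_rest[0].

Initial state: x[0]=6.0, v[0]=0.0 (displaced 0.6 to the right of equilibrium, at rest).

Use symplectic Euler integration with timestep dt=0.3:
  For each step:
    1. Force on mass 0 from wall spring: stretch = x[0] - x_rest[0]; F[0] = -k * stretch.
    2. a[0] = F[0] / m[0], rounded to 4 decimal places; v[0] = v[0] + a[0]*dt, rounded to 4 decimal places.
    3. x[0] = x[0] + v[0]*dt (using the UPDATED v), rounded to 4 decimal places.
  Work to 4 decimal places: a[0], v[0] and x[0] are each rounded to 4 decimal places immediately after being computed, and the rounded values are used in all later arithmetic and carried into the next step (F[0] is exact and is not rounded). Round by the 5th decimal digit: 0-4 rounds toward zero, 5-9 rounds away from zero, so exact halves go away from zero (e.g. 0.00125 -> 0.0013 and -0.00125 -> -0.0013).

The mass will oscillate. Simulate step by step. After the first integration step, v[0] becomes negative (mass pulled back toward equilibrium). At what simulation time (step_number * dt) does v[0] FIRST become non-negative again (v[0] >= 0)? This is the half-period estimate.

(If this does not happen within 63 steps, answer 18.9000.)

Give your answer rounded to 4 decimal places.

Answer: 3.0000

Derivation:
Step 0: x=[6.0000] v=[0.0000]
Step 1: x=[5.9379] v=[-0.2070]
Step 2: x=[5.8201] v=[-0.3926]
Step 3: x=[5.6589] v=[-0.5375]
Step 4: x=[5.4709] v=[-0.6268]
Step 5: x=[5.2755] v=[-0.6513]
Step 6: x=[5.0930] v=[-0.6083]
Step 7: x=[4.9423] v=[-0.5024]
Step 8: x=[4.8390] v=[-0.3445]
Step 9: x=[4.7937] v=[-0.1509]
Step 10: x=[4.8112] v=[0.0583]
First v>=0 after going negative at step 10, time=3.0000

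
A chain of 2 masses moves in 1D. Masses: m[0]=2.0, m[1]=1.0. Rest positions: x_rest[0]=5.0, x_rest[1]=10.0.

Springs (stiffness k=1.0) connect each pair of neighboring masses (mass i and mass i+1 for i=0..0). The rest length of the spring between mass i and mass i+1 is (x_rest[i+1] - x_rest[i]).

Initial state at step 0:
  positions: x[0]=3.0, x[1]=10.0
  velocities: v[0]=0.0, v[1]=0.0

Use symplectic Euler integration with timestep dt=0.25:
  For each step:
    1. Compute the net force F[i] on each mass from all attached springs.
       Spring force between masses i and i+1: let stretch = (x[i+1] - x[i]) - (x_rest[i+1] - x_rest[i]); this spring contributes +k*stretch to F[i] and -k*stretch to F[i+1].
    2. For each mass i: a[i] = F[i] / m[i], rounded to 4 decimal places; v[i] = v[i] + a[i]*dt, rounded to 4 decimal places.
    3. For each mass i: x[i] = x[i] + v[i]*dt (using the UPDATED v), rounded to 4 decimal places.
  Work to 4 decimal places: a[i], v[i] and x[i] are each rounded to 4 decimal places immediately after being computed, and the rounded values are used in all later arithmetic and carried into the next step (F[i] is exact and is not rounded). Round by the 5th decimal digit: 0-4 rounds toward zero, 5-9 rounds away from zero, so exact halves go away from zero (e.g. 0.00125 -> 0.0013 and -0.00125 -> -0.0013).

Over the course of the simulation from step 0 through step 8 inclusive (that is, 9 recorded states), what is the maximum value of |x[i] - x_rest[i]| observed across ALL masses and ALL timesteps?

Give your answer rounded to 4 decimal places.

Step 0: x=[3.0000 10.0000] v=[0.0000 0.0000]
Step 1: x=[3.0625 9.8750] v=[0.2500 -0.5000]
Step 2: x=[3.1817 9.6367] v=[0.4766 -0.9531]
Step 3: x=[3.3463 9.3075] v=[0.6585 -1.3169]
Step 4: x=[3.5410 8.9182] v=[0.7787 -1.5572]
Step 5: x=[3.7475 8.5053] v=[0.8259 -1.6515]
Step 6: x=[3.9464 8.1076] v=[0.7956 -1.5910]
Step 7: x=[4.1191 7.7623] v=[0.6908 -1.3813]
Step 8: x=[4.2494 7.5018] v=[0.5212 -1.0421]
Max displacement = 2.4982

Answer: 2.4982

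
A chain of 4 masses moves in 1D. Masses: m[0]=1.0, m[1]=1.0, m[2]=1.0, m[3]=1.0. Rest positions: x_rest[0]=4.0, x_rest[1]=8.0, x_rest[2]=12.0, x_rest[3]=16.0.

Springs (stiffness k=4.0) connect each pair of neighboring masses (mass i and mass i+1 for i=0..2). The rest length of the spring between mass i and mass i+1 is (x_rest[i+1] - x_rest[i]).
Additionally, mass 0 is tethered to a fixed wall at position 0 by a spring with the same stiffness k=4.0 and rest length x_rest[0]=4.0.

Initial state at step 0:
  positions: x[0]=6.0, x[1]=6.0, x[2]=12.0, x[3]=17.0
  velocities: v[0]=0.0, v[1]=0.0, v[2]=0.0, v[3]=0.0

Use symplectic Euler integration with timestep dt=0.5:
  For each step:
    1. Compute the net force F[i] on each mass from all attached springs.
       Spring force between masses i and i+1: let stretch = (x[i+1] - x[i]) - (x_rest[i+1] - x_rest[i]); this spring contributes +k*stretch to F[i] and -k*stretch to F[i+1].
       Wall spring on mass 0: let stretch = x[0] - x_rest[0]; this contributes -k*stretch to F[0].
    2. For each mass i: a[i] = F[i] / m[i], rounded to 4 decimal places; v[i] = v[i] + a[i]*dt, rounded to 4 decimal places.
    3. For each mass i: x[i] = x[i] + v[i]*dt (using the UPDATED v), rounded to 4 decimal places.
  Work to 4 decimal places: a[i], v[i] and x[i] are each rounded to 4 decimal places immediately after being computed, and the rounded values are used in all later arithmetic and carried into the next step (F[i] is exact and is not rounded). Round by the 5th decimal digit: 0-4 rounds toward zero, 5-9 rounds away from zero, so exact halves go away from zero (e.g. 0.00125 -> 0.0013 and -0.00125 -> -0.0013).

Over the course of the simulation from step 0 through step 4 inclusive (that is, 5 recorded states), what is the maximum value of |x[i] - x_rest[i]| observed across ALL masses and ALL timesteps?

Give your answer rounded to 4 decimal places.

Answer: 4.0000

Derivation:
Step 0: x=[6.0000 6.0000 12.0000 17.0000] v=[0.0000 0.0000 0.0000 0.0000]
Step 1: x=[0.0000 12.0000 11.0000 16.0000] v=[-12.0000 12.0000 -2.0000 -2.0000]
Step 2: x=[6.0000 5.0000 16.0000 14.0000] v=[12.0000 -14.0000 10.0000 -4.0000]
Step 3: x=[5.0000 10.0000 8.0000 18.0000] v=[-2.0000 10.0000 -16.0000 8.0000]
Step 4: x=[4.0000 8.0000 12.0000 16.0000] v=[-2.0000 -4.0000 8.0000 -4.0000]
Max displacement = 4.0000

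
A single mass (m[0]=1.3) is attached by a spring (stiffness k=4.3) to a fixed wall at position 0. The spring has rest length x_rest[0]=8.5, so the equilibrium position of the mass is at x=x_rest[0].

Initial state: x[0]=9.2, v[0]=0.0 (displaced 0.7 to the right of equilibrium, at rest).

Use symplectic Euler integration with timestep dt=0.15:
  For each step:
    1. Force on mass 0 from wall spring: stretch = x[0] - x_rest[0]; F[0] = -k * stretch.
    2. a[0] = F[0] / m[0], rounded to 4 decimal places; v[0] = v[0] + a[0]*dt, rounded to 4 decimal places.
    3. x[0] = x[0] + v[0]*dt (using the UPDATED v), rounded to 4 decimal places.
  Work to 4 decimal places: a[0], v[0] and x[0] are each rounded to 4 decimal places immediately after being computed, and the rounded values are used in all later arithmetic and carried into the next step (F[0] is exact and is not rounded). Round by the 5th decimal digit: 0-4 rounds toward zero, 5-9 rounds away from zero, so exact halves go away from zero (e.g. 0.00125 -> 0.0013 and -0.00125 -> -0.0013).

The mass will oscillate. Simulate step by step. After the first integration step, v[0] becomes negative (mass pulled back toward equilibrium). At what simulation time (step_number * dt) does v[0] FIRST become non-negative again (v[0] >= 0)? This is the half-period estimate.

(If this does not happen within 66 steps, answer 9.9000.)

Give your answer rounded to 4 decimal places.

Answer: 1.8000

Derivation:
Step 0: x=[9.2000] v=[0.0000]
Step 1: x=[9.1479] v=[-0.3473]
Step 2: x=[9.0476] v=[-0.6688]
Step 3: x=[8.9065] v=[-0.9405]
Step 4: x=[8.7352] v=[-1.1422]
Step 5: x=[8.5464] v=[-1.2589]
Step 6: x=[8.3541] v=[-1.2819]
Step 7: x=[8.1727] v=[-1.2095]
Step 8: x=[8.0156] v=[-1.0471]
Step 9: x=[7.8946] v=[-0.8068]
Step 10: x=[7.8186] v=[-0.5064]
Step 11: x=[7.7934] v=[-0.1683]
Step 12: x=[7.8207] v=[0.1823]
First v>=0 after going negative at step 12, time=1.8000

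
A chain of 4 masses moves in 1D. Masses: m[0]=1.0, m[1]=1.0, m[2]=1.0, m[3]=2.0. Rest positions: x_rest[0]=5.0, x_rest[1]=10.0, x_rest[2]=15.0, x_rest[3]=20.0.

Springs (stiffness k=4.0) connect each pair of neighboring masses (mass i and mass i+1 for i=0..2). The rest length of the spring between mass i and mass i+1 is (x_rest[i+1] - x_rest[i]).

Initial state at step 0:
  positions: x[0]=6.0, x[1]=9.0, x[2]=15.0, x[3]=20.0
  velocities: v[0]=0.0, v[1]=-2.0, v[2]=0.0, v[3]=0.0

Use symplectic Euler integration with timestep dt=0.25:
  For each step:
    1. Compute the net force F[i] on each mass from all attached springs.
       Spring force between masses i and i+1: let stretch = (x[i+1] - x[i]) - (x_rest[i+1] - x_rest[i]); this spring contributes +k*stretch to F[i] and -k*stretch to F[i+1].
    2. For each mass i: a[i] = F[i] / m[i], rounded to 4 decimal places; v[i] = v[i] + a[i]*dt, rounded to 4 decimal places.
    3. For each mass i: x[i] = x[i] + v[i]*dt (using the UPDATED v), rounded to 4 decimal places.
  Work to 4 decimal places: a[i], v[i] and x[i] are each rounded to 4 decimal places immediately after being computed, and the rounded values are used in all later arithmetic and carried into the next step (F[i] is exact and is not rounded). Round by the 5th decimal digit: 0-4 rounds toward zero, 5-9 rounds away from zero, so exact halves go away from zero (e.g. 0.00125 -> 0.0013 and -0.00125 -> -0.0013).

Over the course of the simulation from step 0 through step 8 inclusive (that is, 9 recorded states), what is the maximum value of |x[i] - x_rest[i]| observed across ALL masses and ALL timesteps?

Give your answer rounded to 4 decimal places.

Step 0: x=[6.0000 9.0000 15.0000 20.0000] v=[0.0000 -2.0000 0.0000 0.0000]
Step 1: x=[5.5000 9.2500 14.7500 20.0000] v=[-2.0000 1.0000 -1.0000 0.0000]
Step 2: x=[4.6875 9.9375 14.4375 19.9688] v=[-3.2500 2.7500 -1.2500 -0.1250]
Step 3: x=[3.9375 10.4375 14.3828 19.8711] v=[-3.0000 2.0000 -0.2187 -0.3907]
Step 4: x=[3.5625 10.2988 14.7139 19.7124] v=[-1.5000 -0.5547 1.3243 -0.6349]
Step 5: x=[3.6216 9.5798 15.1908 19.5539] v=[0.2363 -2.8759 1.9077 -0.6342]
Step 6: x=[3.9202 8.7740 15.3558 19.4750] v=[1.1945 -3.2231 0.6598 -0.3158]
Step 7: x=[4.1823 8.4002 14.9051 19.5062] v=[1.0483 -1.4951 -1.8028 0.1246]
Step 8: x=[4.2489 8.5982 13.9785 19.5872] v=[0.2662 0.7919 -3.7066 0.3241]
Max displacement = 1.5998

Answer: 1.5998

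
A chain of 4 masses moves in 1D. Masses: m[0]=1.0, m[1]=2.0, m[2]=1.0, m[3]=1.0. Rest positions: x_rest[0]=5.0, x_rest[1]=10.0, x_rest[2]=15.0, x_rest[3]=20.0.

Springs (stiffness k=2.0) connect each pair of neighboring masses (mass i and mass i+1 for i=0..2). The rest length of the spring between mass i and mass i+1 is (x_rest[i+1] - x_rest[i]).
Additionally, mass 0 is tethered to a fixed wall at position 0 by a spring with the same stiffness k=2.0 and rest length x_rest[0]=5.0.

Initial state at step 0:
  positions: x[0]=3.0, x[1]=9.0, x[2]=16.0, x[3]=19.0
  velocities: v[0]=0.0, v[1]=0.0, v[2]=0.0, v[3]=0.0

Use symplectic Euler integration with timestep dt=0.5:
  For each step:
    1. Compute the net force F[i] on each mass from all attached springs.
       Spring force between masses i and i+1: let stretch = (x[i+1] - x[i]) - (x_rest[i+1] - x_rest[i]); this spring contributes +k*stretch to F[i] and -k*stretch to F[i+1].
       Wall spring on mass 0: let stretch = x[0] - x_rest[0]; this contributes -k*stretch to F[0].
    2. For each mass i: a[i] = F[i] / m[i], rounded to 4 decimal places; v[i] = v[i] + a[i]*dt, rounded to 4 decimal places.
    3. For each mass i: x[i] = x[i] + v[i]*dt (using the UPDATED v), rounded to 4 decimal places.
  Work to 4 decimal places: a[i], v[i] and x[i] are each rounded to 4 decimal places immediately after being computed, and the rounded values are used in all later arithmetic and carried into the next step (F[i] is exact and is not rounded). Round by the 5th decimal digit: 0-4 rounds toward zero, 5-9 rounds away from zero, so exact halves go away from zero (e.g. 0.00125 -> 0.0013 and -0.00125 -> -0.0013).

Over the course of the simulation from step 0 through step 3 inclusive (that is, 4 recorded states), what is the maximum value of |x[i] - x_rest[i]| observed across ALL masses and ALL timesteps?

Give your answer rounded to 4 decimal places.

Step 0: x=[3.0000 9.0000 16.0000 19.0000] v=[0.0000 0.0000 0.0000 0.0000]
Step 1: x=[4.5000 9.2500 14.0000 20.0000] v=[3.0000 0.5000 -4.0000 2.0000]
Step 2: x=[6.1250 9.5000 12.6250 20.5000] v=[3.2500 0.5000 -2.7500 1.0000]
Step 3: x=[6.3750 9.6875 13.6250 19.5625] v=[0.5000 0.3750 2.0000 -1.8750]
Max displacement = 2.3750

Answer: 2.3750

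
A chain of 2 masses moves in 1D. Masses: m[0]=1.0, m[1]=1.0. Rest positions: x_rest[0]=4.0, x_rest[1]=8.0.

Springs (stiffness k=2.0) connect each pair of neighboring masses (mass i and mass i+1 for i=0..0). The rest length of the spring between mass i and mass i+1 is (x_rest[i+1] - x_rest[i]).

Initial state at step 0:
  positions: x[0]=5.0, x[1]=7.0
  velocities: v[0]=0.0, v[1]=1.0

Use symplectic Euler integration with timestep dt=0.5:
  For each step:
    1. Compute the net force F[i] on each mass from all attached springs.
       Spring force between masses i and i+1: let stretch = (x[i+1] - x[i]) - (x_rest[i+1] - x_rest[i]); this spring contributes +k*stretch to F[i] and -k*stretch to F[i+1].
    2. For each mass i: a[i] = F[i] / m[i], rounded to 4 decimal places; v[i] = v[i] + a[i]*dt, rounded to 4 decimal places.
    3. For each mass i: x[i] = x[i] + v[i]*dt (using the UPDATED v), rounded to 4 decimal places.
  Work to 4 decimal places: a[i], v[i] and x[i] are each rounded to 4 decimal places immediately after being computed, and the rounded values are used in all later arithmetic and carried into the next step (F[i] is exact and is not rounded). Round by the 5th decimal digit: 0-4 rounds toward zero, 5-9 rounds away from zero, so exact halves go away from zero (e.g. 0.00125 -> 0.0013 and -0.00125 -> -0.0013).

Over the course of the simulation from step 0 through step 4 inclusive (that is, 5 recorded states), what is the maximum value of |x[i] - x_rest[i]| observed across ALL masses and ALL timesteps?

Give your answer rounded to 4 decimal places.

Answer: 1.7500

Derivation:
Step 0: x=[5.0000 7.0000] v=[0.0000 1.0000]
Step 1: x=[4.0000 8.5000] v=[-2.0000 3.0000]
Step 2: x=[3.2500 9.7500] v=[-1.5000 2.5000]
Step 3: x=[3.7500 9.7500] v=[1.0000 0.0000]
Step 4: x=[5.2500 8.7500] v=[3.0000 -2.0000]
Max displacement = 1.7500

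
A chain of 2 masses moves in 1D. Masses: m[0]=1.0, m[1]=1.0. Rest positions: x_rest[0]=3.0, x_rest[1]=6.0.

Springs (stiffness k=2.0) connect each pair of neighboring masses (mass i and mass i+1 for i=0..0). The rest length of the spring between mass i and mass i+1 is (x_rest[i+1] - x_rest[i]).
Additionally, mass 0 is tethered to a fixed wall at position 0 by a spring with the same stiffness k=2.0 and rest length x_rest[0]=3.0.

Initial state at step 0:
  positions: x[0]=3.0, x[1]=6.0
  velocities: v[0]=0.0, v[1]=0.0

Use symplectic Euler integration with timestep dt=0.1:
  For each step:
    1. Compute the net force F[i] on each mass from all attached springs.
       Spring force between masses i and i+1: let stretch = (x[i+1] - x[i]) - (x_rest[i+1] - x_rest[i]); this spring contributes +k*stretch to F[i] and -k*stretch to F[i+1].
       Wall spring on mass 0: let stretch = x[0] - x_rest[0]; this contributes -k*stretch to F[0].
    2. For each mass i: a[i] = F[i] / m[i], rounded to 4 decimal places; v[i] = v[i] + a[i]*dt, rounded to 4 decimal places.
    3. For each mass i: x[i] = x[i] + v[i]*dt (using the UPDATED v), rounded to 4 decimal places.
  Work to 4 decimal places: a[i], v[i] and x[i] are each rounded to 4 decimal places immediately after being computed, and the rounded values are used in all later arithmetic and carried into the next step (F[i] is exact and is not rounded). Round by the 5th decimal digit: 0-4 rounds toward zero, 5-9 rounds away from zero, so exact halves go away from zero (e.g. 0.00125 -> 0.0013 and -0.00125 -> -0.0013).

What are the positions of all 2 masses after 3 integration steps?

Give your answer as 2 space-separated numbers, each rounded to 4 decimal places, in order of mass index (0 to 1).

Step 0: x=[3.0000 6.0000] v=[0.0000 0.0000]
Step 1: x=[3.0000 6.0000] v=[0.0000 0.0000]
Step 2: x=[3.0000 6.0000] v=[0.0000 0.0000]
Step 3: x=[3.0000 6.0000] v=[0.0000 0.0000]

Answer: 3.0000 6.0000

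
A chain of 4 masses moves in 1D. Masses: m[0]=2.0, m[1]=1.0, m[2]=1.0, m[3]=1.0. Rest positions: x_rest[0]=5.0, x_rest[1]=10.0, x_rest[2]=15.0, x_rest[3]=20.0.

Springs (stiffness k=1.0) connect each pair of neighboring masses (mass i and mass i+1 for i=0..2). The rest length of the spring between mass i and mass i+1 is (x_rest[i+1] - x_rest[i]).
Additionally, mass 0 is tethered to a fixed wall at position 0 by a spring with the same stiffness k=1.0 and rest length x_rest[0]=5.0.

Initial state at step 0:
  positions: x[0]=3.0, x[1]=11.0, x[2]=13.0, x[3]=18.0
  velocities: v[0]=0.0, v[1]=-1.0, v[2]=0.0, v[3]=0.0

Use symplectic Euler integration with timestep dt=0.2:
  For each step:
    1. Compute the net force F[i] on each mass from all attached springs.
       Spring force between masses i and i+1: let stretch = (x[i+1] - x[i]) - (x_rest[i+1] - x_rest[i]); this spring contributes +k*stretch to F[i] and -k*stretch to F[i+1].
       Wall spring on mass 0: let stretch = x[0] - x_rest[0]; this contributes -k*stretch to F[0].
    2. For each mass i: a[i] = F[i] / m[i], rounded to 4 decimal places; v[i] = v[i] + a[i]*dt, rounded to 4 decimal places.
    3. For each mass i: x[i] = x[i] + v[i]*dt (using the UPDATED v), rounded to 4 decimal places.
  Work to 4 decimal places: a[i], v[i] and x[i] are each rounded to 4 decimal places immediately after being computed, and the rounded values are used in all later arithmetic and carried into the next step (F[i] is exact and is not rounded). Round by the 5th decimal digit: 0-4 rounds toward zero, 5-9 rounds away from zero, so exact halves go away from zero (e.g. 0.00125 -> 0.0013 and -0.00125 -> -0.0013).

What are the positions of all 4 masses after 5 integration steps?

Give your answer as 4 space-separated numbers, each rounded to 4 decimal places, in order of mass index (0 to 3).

Step 0: x=[3.0000 11.0000 13.0000 18.0000] v=[0.0000 -1.0000 0.0000 0.0000]
Step 1: x=[3.1000 10.5600 13.1200 18.0000] v=[0.5000 -2.2000 0.6000 0.0000]
Step 2: x=[3.2872 9.9240 13.3328 18.0048] v=[0.9360 -3.1800 1.0640 0.0240]
Step 3: x=[3.5414 9.1589 13.5961 18.0227] v=[1.2710 -3.8256 1.3166 0.0896]
Step 4: x=[3.8371 8.3466 13.8590 18.0636] v=[1.4786 -4.0617 1.3145 0.2043]
Step 5: x=[4.1463 7.5744 14.0696 18.1363] v=[1.5458 -3.8611 1.0529 0.3634]

Answer: 4.1463 7.5744 14.0696 18.1363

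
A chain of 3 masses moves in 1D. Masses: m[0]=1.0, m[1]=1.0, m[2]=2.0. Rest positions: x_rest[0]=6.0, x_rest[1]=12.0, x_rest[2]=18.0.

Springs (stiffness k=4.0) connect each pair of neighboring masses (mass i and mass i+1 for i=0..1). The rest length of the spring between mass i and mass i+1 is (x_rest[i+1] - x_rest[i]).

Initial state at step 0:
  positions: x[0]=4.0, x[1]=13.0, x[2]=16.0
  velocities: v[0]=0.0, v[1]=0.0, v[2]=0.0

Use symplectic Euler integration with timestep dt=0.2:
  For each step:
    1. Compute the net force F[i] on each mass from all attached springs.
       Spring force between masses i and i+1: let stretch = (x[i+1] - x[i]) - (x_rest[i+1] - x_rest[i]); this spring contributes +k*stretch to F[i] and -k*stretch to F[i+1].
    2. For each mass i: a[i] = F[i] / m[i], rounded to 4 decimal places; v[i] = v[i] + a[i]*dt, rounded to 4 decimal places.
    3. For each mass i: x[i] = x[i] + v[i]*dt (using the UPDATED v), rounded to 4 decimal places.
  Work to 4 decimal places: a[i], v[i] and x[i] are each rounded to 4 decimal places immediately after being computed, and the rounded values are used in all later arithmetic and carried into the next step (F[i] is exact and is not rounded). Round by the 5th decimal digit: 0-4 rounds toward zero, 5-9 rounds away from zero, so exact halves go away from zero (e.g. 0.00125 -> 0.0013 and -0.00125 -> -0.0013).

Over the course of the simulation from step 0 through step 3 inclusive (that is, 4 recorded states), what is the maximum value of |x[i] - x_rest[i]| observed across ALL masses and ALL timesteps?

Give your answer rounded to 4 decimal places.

Answer: 2.8354

Derivation:
Step 0: x=[4.0000 13.0000 16.0000] v=[0.0000 0.0000 0.0000]
Step 1: x=[4.4800 12.0400 16.2400] v=[2.4000 -4.8000 1.2000]
Step 2: x=[5.2096 10.5424 16.6240] v=[3.6480 -7.4880 1.9200]
Step 3: x=[5.8324 9.1646 17.0015] v=[3.1142 -6.8890 1.8874]
Max displacement = 2.8354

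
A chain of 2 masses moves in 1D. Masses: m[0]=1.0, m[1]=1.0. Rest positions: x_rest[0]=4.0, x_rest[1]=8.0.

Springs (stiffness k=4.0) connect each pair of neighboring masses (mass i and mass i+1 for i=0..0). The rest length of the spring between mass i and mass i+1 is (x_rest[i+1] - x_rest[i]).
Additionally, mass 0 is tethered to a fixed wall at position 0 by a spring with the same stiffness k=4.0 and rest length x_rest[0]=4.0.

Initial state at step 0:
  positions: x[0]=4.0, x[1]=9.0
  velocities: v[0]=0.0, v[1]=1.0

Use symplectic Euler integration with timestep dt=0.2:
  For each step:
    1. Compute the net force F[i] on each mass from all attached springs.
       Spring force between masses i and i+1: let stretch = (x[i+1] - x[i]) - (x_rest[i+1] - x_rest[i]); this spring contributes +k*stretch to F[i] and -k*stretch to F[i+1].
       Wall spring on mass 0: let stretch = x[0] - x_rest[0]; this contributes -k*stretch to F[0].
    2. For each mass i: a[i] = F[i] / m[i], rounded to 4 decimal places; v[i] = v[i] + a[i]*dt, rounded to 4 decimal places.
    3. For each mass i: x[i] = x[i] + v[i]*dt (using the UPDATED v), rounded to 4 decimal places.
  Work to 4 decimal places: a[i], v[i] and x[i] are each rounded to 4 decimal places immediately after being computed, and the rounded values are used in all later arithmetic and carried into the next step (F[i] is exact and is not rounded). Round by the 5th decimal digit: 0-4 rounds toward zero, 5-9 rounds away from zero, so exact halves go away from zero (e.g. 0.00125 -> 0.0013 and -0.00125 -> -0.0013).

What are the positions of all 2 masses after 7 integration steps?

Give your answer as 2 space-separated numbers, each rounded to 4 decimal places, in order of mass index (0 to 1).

Answer: 4.2689 8.3518

Derivation:
Step 0: x=[4.0000 9.0000] v=[0.0000 1.0000]
Step 1: x=[4.1600 9.0400] v=[0.8000 0.2000]
Step 2: x=[4.4352 8.9392] v=[1.3760 -0.5040]
Step 3: x=[4.7214 8.7578] v=[1.4310 -0.9072]
Step 4: x=[4.8980 8.5705] v=[0.8830 -0.9363]
Step 5: x=[4.8785 8.4356] v=[-0.0974 -0.6743]
Step 6: x=[4.6476 8.3716] v=[-1.1545 -0.3200]
Step 7: x=[4.2689 8.3518] v=[-1.8934 -0.0992]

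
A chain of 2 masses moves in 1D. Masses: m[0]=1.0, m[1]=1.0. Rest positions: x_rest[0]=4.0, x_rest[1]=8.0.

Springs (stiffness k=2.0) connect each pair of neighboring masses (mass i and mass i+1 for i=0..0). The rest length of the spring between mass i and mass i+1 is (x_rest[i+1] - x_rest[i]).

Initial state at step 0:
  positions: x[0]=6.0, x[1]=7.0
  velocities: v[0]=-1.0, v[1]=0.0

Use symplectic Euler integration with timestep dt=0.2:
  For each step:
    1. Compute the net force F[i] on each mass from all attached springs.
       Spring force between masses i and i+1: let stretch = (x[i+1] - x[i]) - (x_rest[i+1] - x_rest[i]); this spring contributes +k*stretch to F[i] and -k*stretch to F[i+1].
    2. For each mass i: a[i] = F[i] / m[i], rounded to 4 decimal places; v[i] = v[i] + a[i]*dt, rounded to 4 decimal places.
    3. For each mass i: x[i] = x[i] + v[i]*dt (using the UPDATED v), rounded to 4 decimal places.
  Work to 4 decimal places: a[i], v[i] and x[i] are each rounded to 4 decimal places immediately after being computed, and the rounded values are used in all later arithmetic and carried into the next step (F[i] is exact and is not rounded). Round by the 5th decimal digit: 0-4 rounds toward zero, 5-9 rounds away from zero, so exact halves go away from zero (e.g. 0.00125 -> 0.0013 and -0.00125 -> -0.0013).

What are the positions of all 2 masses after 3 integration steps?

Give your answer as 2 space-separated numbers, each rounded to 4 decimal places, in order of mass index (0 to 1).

Answer: 4.2073 8.1927

Derivation:
Step 0: x=[6.0000 7.0000] v=[-1.0000 0.0000]
Step 1: x=[5.5600 7.2400] v=[-2.2000 1.2000]
Step 2: x=[4.9344 7.6656] v=[-3.1280 2.1280]
Step 3: x=[4.2073 8.1927] v=[-3.6355 2.6355]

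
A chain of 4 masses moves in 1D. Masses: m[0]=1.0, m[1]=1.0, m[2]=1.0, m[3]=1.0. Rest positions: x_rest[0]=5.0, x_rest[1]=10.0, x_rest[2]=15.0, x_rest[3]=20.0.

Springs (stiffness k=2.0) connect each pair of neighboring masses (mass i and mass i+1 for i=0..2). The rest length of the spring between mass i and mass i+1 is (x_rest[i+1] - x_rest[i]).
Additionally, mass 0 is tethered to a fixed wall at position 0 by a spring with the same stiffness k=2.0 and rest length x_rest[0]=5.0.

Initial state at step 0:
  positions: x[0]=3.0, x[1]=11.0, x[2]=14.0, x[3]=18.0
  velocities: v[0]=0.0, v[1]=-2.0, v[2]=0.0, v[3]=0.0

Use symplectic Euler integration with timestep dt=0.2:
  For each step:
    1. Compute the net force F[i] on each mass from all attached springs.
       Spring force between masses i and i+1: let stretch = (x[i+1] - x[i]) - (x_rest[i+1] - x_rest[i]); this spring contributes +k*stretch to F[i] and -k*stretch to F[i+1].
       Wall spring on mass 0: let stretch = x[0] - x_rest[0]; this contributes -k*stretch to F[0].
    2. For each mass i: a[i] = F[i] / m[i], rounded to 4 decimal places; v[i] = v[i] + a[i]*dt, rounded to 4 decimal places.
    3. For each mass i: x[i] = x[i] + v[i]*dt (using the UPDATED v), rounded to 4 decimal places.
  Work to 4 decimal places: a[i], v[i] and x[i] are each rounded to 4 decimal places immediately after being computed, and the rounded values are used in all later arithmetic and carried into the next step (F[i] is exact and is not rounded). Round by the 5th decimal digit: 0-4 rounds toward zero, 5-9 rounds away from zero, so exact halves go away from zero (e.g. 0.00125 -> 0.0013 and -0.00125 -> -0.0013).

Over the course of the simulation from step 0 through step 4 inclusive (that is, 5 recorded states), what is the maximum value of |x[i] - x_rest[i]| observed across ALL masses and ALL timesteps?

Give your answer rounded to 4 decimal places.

Step 0: x=[3.0000 11.0000 14.0000 18.0000] v=[0.0000 -2.0000 0.0000 0.0000]
Step 1: x=[3.4000 10.2000 14.0800 18.0800] v=[2.0000 -4.0000 0.4000 0.4000]
Step 2: x=[4.0720 9.1664 14.1696 18.2400] v=[3.3600 -5.1680 0.4480 0.8000]
Step 3: x=[4.8258 8.1255 14.1846 18.4744] v=[3.7690 -5.2045 0.0749 1.1718]
Step 4: x=[5.4575 7.3054 14.0580 18.7656] v=[3.1586 -4.1007 -0.6328 1.4559]
Max displacement = 2.6946

Answer: 2.6946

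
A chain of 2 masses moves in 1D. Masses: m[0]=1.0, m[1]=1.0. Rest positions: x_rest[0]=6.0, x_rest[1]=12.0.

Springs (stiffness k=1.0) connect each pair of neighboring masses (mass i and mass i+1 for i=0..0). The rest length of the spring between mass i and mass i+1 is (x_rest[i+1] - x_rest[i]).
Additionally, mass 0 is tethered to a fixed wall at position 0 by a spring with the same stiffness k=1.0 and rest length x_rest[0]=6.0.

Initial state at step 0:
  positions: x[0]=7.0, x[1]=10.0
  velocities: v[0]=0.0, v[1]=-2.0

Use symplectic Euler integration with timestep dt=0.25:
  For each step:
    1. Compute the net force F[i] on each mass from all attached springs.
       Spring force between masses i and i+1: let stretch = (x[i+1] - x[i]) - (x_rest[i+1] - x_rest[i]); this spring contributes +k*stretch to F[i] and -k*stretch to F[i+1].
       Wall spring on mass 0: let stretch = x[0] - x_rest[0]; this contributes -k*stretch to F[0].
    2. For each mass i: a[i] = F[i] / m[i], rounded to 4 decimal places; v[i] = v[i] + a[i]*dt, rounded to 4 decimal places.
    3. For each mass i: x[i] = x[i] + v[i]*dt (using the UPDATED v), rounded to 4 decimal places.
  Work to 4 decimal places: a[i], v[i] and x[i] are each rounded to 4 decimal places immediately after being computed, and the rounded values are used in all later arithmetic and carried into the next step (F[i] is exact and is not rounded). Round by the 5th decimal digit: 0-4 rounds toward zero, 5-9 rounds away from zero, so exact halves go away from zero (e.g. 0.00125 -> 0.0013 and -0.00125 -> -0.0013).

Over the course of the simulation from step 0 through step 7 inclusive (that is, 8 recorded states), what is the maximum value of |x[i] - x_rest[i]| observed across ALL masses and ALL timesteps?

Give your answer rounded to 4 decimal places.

Step 0: x=[7.0000 10.0000] v=[0.0000 -2.0000]
Step 1: x=[6.7500 9.6875] v=[-1.0000 -1.2500]
Step 2: x=[6.2617 9.5664] v=[-1.9531 -0.4844]
Step 3: x=[5.5886 9.6138] v=[-2.6924 0.1894]
Step 4: x=[4.8178 9.7846] v=[-3.0833 0.6831]
Step 5: x=[4.0563 10.0200] v=[-3.0461 0.9414]
Step 6: x=[3.4140 10.2576] v=[-2.5693 0.9505]
Step 7: x=[2.9860 10.4425] v=[-1.7119 0.7396]
Max displacement = 3.0140

Answer: 3.0140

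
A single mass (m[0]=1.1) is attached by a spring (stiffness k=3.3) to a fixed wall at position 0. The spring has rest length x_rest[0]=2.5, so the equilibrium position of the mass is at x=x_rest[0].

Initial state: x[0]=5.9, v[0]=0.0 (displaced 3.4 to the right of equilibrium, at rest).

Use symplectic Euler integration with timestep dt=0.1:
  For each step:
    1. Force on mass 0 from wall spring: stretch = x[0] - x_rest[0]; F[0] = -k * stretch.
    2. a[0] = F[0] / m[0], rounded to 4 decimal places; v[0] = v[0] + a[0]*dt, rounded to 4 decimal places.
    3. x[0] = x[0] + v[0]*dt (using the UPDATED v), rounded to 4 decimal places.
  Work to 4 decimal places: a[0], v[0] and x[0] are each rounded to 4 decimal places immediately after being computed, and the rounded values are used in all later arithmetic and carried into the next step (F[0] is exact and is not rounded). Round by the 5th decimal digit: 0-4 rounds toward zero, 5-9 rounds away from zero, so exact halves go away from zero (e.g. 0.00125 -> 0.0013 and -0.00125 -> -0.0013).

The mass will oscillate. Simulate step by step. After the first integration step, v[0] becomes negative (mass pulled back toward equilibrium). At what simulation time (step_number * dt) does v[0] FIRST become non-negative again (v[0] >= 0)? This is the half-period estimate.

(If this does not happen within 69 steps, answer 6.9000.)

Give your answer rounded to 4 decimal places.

Step 0: x=[5.9000] v=[0.0000]
Step 1: x=[5.7980] v=[-1.0200]
Step 2: x=[5.5971] v=[-2.0094]
Step 3: x=[5.3033] v=[-2.9385]
Step 4: x=[4.9254] v=[-3.7795]
Step 5: x=[4.4747] v=[-4.5071]
Step 6: x=[3.9648] v=[-5.0995]
Step 7: x=[3.4109] v=[-5.5389]
Step 8: x=[2.8297] v=[-5.8122]
Step 9: x=[2.2386] v=[-5.9111]
Step 10: x=[1.6553] v=[-5.8327]
Step 11: x=[1.0974] v=[-5.5793]
Step 12: x=[0.5816] v=[-5.1585]
Step 13: x=[0.1233] v=[-4.5830]
Step 14: x=[-0.2637] v=[-3.8700]
Step 15: x=[-0.5678] v=[-3.0409]
Step 16: x=[-0.7799] v=[-2.1206]
Step 17: x=[-0.8936] v=[-1.1366]
Step 18: x=[-0.9055] v=[-0.1185]
Step 19: x=[-0.8152] v=[0.9032]
First v>=0 after going negative at step 19, time=1.9000

Answer: 1.9000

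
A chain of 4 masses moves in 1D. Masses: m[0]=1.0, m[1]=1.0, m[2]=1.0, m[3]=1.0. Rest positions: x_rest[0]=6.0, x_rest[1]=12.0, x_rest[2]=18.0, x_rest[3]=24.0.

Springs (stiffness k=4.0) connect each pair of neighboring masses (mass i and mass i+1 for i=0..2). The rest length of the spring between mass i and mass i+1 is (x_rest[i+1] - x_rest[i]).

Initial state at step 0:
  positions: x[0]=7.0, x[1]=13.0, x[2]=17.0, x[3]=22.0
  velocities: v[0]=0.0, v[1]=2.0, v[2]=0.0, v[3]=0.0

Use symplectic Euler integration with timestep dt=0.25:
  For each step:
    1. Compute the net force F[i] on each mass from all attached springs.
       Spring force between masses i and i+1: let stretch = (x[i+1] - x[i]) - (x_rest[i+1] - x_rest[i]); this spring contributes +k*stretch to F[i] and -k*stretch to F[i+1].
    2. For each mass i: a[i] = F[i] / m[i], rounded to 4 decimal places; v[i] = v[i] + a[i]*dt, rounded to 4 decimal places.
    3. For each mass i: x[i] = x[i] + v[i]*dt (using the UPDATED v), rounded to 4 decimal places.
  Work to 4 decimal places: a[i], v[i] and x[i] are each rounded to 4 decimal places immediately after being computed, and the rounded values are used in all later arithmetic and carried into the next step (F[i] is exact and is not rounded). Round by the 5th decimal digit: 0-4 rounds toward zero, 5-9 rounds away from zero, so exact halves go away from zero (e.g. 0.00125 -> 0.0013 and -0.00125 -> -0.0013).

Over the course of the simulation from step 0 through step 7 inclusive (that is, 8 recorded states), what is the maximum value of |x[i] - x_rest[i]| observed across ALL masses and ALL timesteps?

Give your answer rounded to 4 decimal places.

Step 0: x=[7.0000 13.0000 17.0000 22.0000] v=[0.0000 2.0000 0.0000 0.0000]
Step 1: x=[7.0000 13.0000 17.2500 22.2500] v=[0.0000 0.0000 1.0000 1.0000]
Step 2: x=[7.0000 12.5625 17.6875 22.7500] v=[0.0000 -1.7500 1.7500 2.0000]
Step 3: x=[6.8906 12.0156 18.1094 23.4844] v=[-0.4375 -2.1875 1.6875 2.9375]
Step 4: x=[6.5625 11.7109 18.3516 24.3750] v=[-1.3125 -1.2187 0.9687 3.5625]
Step 5: x=[6.0215 11.7793 18.4395 25.2598] v=[-2.1641 0.2736 0.3514 3.5391]
Step 6: x=[5.4199 12.0733 18.5674 25.9395] v=[-2.4063 1.1760 0.5115 2.7188]
Step 7: x=[4.9817 12.3275 18.9148 26.2762] v=[-1.7529 1.0167 1.3895 1.3467]
Max displacement = 2.2762

Answer: 2.2762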